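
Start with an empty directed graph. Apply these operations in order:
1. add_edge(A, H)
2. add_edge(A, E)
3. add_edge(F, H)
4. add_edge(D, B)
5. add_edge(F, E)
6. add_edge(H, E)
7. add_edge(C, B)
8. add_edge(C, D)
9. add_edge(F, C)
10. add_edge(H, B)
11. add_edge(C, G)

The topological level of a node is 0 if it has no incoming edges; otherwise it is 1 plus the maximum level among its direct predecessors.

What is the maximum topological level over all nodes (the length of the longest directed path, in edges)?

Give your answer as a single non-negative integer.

Op 1: add_edge(A, H). Edges now: 1
Op 2: add_edge(A, E). Edges now: 2
Op 3: add_edge(F, H). Edges now: 3
Op 4: add_edge(D, B). Edges now: 4
Op 5: add_edge(F, E). Edges now: 5
Op 6: add_edge(H, E). Edges now: 6
Op 7: add_edge(C, B). Edges now: 7
Op 8: add_edge(C, D). Edges now: 8
Op 9: add_edge(F, C). Edges now: 9
Op 10: add_edge(H, B). Edges now: 10
Op 11: add_edge(C, G). Edges now: 11
Compute levels (Kahn BFS):
  sources (in-degree 0): A, F
  process A: level=0
    A->E: in-degree(E)=2, level(E)>=1
    A->H: in-degree(H)=1, level(H)>=1
  process F: level=0
    F->C: in-degree(C)=0, level(C)=1, enqueue
    F->E: in-degree(E)=1, level(E)>=1
    F->H: in-degree(H)=0, level(H)=1, enqueue
  process C: level=1
    C->B: in-degree(B)=2, level(B)>=2
    C->D: in-degree(D)=0, level(D)=2, enqueue
    C->G: in-degree(G)=0, level(G)=2, enqueue
  process H: level=1
    H->B: in-degree(B)=1, level(B)>=2
    H->E: in-degree(E)=0, level(E)=2, enqueue
  process D: level=2
    D->B: in-degree(B)=0, level(B)=3, enqueue
  process G: level=2
  process E: level=2
  process B: level=3
All levels: A:0, B:3, C:1, D:2, E:2, F:0, G:2, H:1
max level = 3

Answer: 3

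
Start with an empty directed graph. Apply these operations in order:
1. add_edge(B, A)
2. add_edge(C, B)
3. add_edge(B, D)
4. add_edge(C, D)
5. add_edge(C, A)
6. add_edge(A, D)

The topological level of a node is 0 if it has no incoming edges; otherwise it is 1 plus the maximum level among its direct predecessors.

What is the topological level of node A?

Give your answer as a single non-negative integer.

Answer: 2

Derivation:
Op 1: add_edge(B, A). Edges now: 1
Op 2: add_edge(C, B). Edges now: 2
Op 3: add_edge(B, D). Edges now: 3
Op 4: add_edge(C, D). Edges now: 4
Op 5: add_edge(C, A). Edges now: 5
Op 6: add_edge(A, D). Edges now: 6
Compute levels (Kahn BFS):
  sources (in-degree 0): C
  process C: level=0
    C->A: in-degree(A)=1, level(A)>=1
    C->B: in-degree(B)=0, level(B)=1, enqueue
    C->D: in-degree(D)=2, level(D)>=1
  process B: level=1
    B->A: in-degree(A)=0, level(A)=2, enqueue
    B->D: in-degree(D)=1, level(D)>=2
  process A: level=2
    A->D: in-degree(D)=0, level(D)=3, enqueue
  process D: level=3
All levels: A:2, B:1, C:0, D:3
level(A) = 2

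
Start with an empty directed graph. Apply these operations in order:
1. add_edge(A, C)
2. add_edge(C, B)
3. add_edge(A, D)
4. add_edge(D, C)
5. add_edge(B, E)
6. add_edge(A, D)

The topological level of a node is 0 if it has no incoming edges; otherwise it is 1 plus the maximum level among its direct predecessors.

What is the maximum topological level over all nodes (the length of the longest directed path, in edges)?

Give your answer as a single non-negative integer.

Op 1: add_edge(A, C). Edges now: 1
Op 2: add_edge(C, B). Edges now: 2
Op 3: add_edge(A, D). Edges now: 3
Op 4: add_edge(D, C). Edges now: 4
Op 5: add_edge(B, E). Edges now: 5
Op 6: add_edge(A, D) (duplicate, no change). Edges now: 5
Compute levels (Kahn BFS):
  sources (in-degree 0): A
  process A: level=0
    A->C: in-degree(C)=1, level(C)>=1
    A->D: in-degree(D)=0, level(D)=1, enqueue
  process D: level=1
    D->C: in-degree(C)=0, level(C)=2, enqueue
  process C: level=2
    C->B: in-degree(B)=0, level(B)=3, enqueue
  process B: level=3
    B->E: in-degree(E)=0, level(E)=4, enqueue
  process E: level=4
All levels: A:0, B:3, C:2, D:1, E:4
max level = 4

Answer: 4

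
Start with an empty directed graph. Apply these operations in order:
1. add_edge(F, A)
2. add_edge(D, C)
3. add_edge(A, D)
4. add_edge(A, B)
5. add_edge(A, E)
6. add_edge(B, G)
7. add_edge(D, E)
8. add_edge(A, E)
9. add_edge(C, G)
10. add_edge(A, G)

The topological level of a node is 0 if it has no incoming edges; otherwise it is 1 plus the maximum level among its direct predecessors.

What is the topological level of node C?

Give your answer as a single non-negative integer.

Answer: 3

Derivation:
Op 1: add_edge(F, A). Edges now: 1
Op 2: add_edge(D, C). Edges now: 2
Op 3: add_edge(A, D). Edges now: 3
Op 4: add_edge(A, B). Edges now: 4
Op 5: add_edge(A, E). Edges now: 5
Op 6: add_edge(B, G). Edges now: 6
Op 7: add_edge(D, E). Edges now: 7
Op 8: add_edge(A, E) (duplicate, no change). Edges now: 7
Op 9: add_edge(C, G). Edges now: 8
Op 10: add_edge(A, G). Edges now: 9
Compute levels (Kahn BFS):
  sources (in-degree 0): F
  process F: level=0
    F->A: in-degree(A)=0, level(A)=1, enqueue
  process A: level=1
    A->B: in-degree(B)=0, level(B)=2, enqueue
    A->D: in-degree(D)=0, level(D)=2, enqueue
    A->E: in-degree(E)=1, level(E)>=2
    A->G: in-degree(G)=2, level(G)>=2
  process B: level=2
    B->G: in-degree(G)=1, level(G)>=3
  process D: level=2
    D->C: in-degree(C)=0, level(C)=3, enqueue
    D->E: in-degree(E)=0, level(E)=3, enqueue
  process C: level=3
    C->G: in-degree(G)=0, level(G)=4, enqueue
  process E: level=3
  process G: level=4
All levels: A:1, B:2, C:3, D:2, E:3, F:0, G:4
level(C) = 3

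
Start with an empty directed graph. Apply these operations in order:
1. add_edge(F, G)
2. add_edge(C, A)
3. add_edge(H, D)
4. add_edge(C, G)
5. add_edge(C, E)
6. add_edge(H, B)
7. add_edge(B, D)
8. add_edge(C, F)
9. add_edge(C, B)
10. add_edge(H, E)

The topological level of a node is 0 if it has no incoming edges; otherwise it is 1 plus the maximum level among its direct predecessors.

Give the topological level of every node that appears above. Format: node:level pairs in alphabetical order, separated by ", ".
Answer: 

Op 1: add_edge(F, G). Edges now: 1
Op 2: add_edge(C, A). Edges now: 2
Op 3: add_edge(H, D). Edges now: 3
Op 4: add_edge(C, G). Edges now: 4
Op 5: add_edge(C, E). Edges now: 5
Op 6: add_edge(H, B). Edges now: 6
Op 7: add_edge(B, D). Edges now: 7
Op 8: add_edge(C, F). Edges now: 8
Op 9: add_edge(C, B). Edges now: 9
Op 10: add_edge(H, E). Edges now: 10
Compute levels (Kahn BFS):
  sources (in-degree 0): C, H
  process C: level=0
    C->A: in-degree(A)=0, level(A)=1, enqueue
    C->B: in-degree(B)=1, level(B)>=1
    C->E: in-degree(E)=1, level(E)>=1
    C->F: in-degree(F)=0, level(F)=1, enqueue
    C->G: in-degree(G)=1, level(G)>=1
  process H: level=0
    H->B: in-degree(B)=0, level(B)=1, enqueue
    H->D: in-degree(D)=1, level(D)>=1
    H->E: in-degree(E)=0, level(E)=1, enqueue
  process A: level=1
  process F: level=1
    F->G: in-degree(G)=0, level(G)=2, enqueue
  process B: level=1
    B->D: in-degree(D)=0, level(D)=2, enqueue
  process E: level=1
  process G: level=2
  process D: level=2
All levels: A:1, B:1, C:0, D:2, E:1, F:1, G:2, H:0

Answer: A:1, B:1, C:0, D:2, E:1, F:1, G:2, H:0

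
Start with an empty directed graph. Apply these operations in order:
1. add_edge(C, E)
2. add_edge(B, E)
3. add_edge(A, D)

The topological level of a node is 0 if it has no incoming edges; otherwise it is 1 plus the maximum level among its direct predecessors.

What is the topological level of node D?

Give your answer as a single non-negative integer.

Answer: 1

Derivation:
Op 1: add_edge(C, E). Edges now: 1
Op 2: add_edge(B, E). Edges now: 2
Op 3: add_edge(A, D). Edges now: 3
Compute levels (Kahn BFS):
  sources (in-degree 0): A, B, C
  process A: level=0
    A->D: in-degree(D)=0, level(D)=1, enqueue
  process B: level=0
    B->E: in-degree(E)=1, level(E)>=1
  process C: level=0
    C->E: in-degree(E)=0, level(E)=1, enqueue
  process D: level=1
  process E: level=1
All levels: A:0, B:0, C:0, D:1, E:1
level(D) = 1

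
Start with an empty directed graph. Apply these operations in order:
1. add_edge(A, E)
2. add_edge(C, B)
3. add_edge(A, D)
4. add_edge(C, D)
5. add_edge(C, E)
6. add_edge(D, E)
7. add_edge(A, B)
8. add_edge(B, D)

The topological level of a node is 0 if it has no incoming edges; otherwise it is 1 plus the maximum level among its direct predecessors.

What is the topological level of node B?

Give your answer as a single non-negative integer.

Op 1: add_edge(A, E). Edges now: 1
Op 2: add_edge(C, B). Edges now: 2
Op 3: add_edge(A, D). Edges now: 3
Op 4: add_edge(C, D). Edges now: 4
Op 5: add_edge(C, E). Edges now: 5
Op 6: add_edge(D, E). Edges now: 6
Op 7: add_edge(A, B). Edges now: 7
Op 8: add_edge(B, D). Edges now: 8
Compute levels (Kahn BFS):
  sources (in-degree 0): A, C
  process A: level=0
    A->B: in-degree(B)=1, level(B)>=1
    A->D: in-degree(D)=2, level(D)>=1
    A->E: in-degree(E)=2, level(E)>=1
  process C: level=0
    C->B: in-degree(B)=0, level(B)=1, enqueue
    C->D: in-degree(D)=1, level(D)>=1
    C->E: in-degree(E)=1, level(E)>=1
  process B: level=1
    B->D: in-degree(D)=0, level(D)=2, enqueue
  process D: level=2
    D->E: in-degree(E)=0, level(E)=3, enqueue
  process E: level=3
All levels: A:0, B:1, C:0, D:2, E:3
level(B) = 1

Answer: 1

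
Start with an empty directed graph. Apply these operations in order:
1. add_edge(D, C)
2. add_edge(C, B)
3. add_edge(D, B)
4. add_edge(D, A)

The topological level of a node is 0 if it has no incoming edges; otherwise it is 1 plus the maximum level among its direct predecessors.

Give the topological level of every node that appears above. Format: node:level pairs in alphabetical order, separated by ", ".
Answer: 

Op 1: add_edge(D, C). Edges now: 1
Op 2: add_edge(C, B). Edges now: 2
Op 3: add_edge(D, B). Edges now: 3
Op 4: add_edge(D, A). Edges now: 4
Compute levels (Kahn BFS):
  sources (in-degree 0): D
  process D: level=0
    D->A: in-degree(A)=0, level(A)=1, enqueue
    D->B: in-degree(B)=1, level(B)>=1
    D->C: in-degree(C)=0, level(C)=1, enqueue
  process A: level=1
  process C: level=1
    C->B: in-degree(B)=0, level(B)=2, enqueue
  process B: level=2
All levels: A:1, B:2, C:1, D:0

Answer: A:1, B:2, C:1, D:0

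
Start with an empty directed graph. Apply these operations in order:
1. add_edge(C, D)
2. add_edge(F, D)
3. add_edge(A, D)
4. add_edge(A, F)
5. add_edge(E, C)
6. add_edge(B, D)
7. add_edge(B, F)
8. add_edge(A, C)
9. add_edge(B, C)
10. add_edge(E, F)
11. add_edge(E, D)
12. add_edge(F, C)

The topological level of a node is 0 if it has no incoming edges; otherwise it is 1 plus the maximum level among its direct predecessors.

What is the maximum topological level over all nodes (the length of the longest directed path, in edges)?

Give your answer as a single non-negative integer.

Answer: 3

Derivation:
Op 1: add_edge(C, D). Edges now: 1
Op 2: add_edge(F, D). Edges now: 2
Op 3: add_edge(A, D). Edges now: 3
Op 4: add_edge(A, F). Edges now: 4
Op 5: add_edge(E, C). Edges now: 5
Op 6: add_edge(B, D). Edges now: 6
Op 7: add_edge(B, F). Edges now: 7
Op 8: add_edge(A, C). Edges now: 8
Op 9: add_edge(B, C). Edges now: 9
Op 10: add_edge(E, F). Edges now: 10
Op 11: add_edge(E, D). Edges now: 11
Op 12: add_edge(F, C). Edges now: 12
Compute levels (Kahn BFS):
  sources (in-degree 0): A, B, E
  process A: level=0
    A->C: in-degree(C)=3, level(C)>=1
    A->D: in-degree(D)=4, level(D)>=1
    A->F: in-degree(F)=2, level(F)>=1
  process B: level=0
    B->C: in-degree(C)=2, level(C)>=1
    B->D: in-degree(D)=3, level(D)>=1
    B->F: in-degree(F)=1, level(F)>=1
  process E: level=0
    E->C: in-degree(C)=1, level(C)>=1
    E->D: in-degree(D)=2, level(D)>=1
    E->F: in-degree(F)=0, level(F)=1, enqueue
  process F: level=1
    F->C: in-degree(C)=0, level(C)=2, enqueue
    F->D: in-degree(D)=1, level(D)>=2
  process C: level=2
    C->D: in-degree(D)=0, level(D)=3, enqueue
  process D: level=3
All levels: A:0, B:0, C:2, D:3, E:0, F:1
max level = 3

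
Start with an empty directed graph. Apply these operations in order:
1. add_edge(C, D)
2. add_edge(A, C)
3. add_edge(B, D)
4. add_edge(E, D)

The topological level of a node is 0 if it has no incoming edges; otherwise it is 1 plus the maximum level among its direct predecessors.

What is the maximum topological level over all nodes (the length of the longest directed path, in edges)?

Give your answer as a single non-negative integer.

Op 1: add_edge(C, D). Edges now: 1
Op 2: add_edge(A, C). Edges now: 2
Op 3: add_edge(B, D). Edges now: 3
Op 4: add_edge(E, D). Edges now: 4
Compute levels (Kahn BFS):
  sources (in-degree 0): A, B, E
  process A: level=0
    A->C: in-degree(C)=0, level(C)=1, enqueue
  process B: level=0
    B->D: in-degree(D)=2, level(D)>=1
  process E: level=0
    E->D: in-degree(D)=1, level(D)>=1
  process C: level=1
    C->D: in-degree(D)=0, level(D)=2, enqueue
  process D: level=2
All levels: A:0, B:0, C:1, D:2, E:0
max level = 2

Answer: 2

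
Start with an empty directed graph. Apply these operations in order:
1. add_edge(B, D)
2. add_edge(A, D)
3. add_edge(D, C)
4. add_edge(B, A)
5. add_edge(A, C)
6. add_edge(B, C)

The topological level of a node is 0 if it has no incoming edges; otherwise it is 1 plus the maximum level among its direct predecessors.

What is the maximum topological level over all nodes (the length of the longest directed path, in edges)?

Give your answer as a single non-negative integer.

Answer: 3

Derivation:
Op 1: add_edge(B, D). Edges now: 1
Op 2: add_edge(A, D). Edges now: 2
Op 3: add_edge(D, C). Edges now: 3
Op 4: add_edge(B, A). Edges now: 4
Op 5: add_edge(A, C). Edges now: 5
Op 6: add_edge(B, C). Edges now: 6
Compute levels (Kahn BFS):
  sources (in-degree 0): B
  process B: level=0
    B->A: in-degree(A)=0, level(A)=1, enqueue
    B->C: in-degree(C)=2, level(C)>=1
    B->D: in-degree(D)=1, level(D)>=1
  process A: level=1
    A->C: in-degree(C)=1, level(C)>=2
    A->D: in-degree(D)=0, level(D)=2, enqueue
  process D: level=2
    D->C: in-degree(C)=0, level(C)=3, enqueue
  process C: level=3
All levels: A:1, B:0, C:3, D:2
max level = 3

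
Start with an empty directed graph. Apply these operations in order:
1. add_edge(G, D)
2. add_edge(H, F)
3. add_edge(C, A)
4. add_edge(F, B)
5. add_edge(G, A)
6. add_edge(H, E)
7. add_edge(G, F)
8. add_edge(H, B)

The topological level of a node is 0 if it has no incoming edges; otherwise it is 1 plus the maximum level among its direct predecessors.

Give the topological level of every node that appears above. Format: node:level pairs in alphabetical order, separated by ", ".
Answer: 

Op 1: add_edge(G, D). Edges now: 1
Op 2: add_edge(H, F). Edges now: 2
Op 3: add_edge(C, A). Edges now: 3
Op 4: add_edge(F, B). Edges now: 4
Op 5: add_edge(G, A). Edges now: 5
Op 6: add_edge(H, E). Edges now: 6
Op 7: add_edge(G, F). Edges now: 7
Op 8: add_edge(H, B). Edges now: 8
Compute levels (Kahn BFS):
  sources (in-degree 0): C, G, H
  process C: level=0
    C->A: in-degree(A)=1, level(A)>=1
  process G: level=0
    G->A: in-degree(A)=0, level(A)=1, enqueue
    G->D: in-degree(D)=0, level(D)=1, enqueue
    G->F: in-degree(F)=1, level(F)>=1
  process H: level=0
    H->B: in-degree(B)=1, level(B)>=1
    H->E: in-degree(E)=0, level(E)=1, enqueue
    H->F: in-degree(F)=0, level(F)=1, enqueue
  process A: level=1
  process D: level=1
  process E: level=1
  process F: level=1
    F->B: in-degree(B)=0, level(B)=2, enqueue
  process B: level=2
All levels: A:1, B:2, C:0, D:1, E:1, F:1, G:0, H:0

Answer: A:1, B:2, C:0, D:1, E:1, F:1, G:0, H:0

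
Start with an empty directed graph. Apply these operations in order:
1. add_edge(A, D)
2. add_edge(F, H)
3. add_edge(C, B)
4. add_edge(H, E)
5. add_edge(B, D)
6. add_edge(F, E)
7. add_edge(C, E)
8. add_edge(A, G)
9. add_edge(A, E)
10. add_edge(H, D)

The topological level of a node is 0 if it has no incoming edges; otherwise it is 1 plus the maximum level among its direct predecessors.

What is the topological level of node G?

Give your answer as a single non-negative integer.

Answer: 1

Derivation:
Op 1: add_edge(A, D). Edges now: 1
Op 2: add_edge(F, H). Edges now: 2
Op 3: add_edge(C, B). Edges now: 3
Op 4: add_edge(H, E). Edges now: 4
Op 5: add_edge(B, D). Edges now: 5
Op 6: add_edge(F, E). Edges now: 6
Op 7: add_edge(C, E). Edges now: 7
Op 8: add_edge(A, G). Edges now: 8
Op 9: add_edge(A, E). Edges now: 9
Op 10: add_edge(H, D). Edges now: 10
Compute levels (Kahn BFS):
  sources (in-degree 0): A, C, F
  process A: level=0
    A->D: in-degree(D)=2, level(D)>=1
    A->E: in-degree(E)=3, level(E)>=1
    A->G: in-degree(G)=0, level(G)=1, enqueue
  process C: level=0
    C->B: in-degree(B)=0, level(B)=1, enqueue
    C->E: in-degree(E)=2, level(E)>=1
  process F: level=0
    F->E: in-degree(E)=1, level(E)>=1
    F->H: in-degree(H)=0, level(H)=1, enqueue
  process G: level=1
  process B: level=1
    B->D: in-degree(D)=1, level(D)>=2
  process H: level=1
    H->D: in-degree(D)=0, level(D)=2, enqueue
    H->E: in-degree(E)=0, level(E)=2, enqueue
  process D: level=2
  process E: level=2
All levels: A:0, B:1, C:0, D:2, E:2, F:0, G:1, H:1
level(G) = 1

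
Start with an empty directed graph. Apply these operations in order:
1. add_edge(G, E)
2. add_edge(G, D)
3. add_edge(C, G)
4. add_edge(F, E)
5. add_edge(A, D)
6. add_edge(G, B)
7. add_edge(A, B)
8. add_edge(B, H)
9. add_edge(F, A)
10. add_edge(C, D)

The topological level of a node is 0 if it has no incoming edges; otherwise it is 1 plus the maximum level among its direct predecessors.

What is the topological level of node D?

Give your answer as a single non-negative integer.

Op 1: add_edge(G, E). Edges now: 1
Op 2: add_edge(G, D). Edges now: 2
Op 3: add_edge(C, G). Edges now: 3
Op 4: add_edge(F, E). Edges now: 4
Op 5: add_edge(A, D). Edges now: 5
Op 6: add_edge(G, B). Edges now: 6
Op 7: add_edge(A, B). Edges now: 7
Op 8: add_edge(B, H). Edges now: 8
Op 9: add_edge(F, A). Edges now: 9
Op 10: add_edge(C, D). Edges now: 10
Compute levels (Kahn BFS):
  sources (in-degree 0): C, F
  process C: level=0
    C->D: in-degree(D)=2, level(D)>=1
    C->G: in-degree(G)=0, level(G)=1, enqueue
  process F: level=0
    F->A: in-degree(A)=0, level(A)=1, enqueue
    F->E: in-degree(E)=1, level(E)>=1
  process G: level=1
    G->B: in-degree(B)=1, level(B)>=2
    G->D: in-degree(D)=1, level(D)>=2
    G->E: in-degree(E)=0, level(E)=2, enqueue
  process A: level=1
    A->B: in-degree(B)=0, level(B)=2, enqueue
    A->D: in-degree(D)=0, level(D)=2, enqueue
  process E: level=2
  process B: level=2
    B->H: in-degree(H)=0, level(H)=3, enqueue
  process D: level=2
  process H: level=3
All levels: A:1, B:2, C:0, D:2, E:2, F:0, G:1, H:3
level(D) = 2

Answer: 2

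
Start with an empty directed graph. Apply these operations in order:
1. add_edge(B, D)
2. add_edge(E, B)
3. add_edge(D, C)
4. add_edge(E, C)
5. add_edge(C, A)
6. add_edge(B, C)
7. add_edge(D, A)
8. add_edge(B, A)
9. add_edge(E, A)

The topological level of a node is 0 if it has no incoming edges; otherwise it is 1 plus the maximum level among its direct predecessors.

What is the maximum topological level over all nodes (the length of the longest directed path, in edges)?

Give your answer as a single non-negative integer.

Op 1: add_edge(B, D). Edges now: 1
Op 2: add_edge(E, B). Edges now: 2
Op 3: add_edge(D, C). Edges now: 3
Op 4: add_edge(E, C). Edges now: 4
Op 5: add_edge(C, A). Edges now: 5
Op 6: add_edge(B, C). Edges now: 6
Op 7: add_edge(D, A). Edges now: 7
Op 8: add_edge(B, A). Edges now: 8
Op 9: add_edge(E, A). Edges now: 9
Compute levels (Kahn BFS):
  sources (in-degree 0): E
  process E: level=0
    E->A: in-degree(A)=3, level(A)>=1
    E->B: in-degree(B)=0, level(B)=1, enqueue
    E->C: in-degree(C)=2, level(C)>=1
  process B: level=1
    B->A: in-degree(A)=2, level(A)>=2
    B->C: in-degree(C)=1, level(C)>=2
    B->D: in-degree(D)=0, level(D)=2, enqueue
  process D: level=2
    D->A: in-degree(A)=1, level(A)>=3
    D->C: in-degree(C)=0, level(C)=3, enqueue
  process C: level=3
    C->A: in-degree(A)=0, level(A)=4, enqueue
  process A: level=4
All levels: A:4, B:1, C:3, D:2, E:0
max level = 4

Answer: 4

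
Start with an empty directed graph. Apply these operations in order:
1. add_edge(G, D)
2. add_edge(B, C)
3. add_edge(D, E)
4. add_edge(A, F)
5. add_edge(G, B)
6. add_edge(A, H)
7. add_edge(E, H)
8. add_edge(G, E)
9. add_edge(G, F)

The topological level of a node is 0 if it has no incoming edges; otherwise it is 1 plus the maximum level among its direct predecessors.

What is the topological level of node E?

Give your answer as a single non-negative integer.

Answer: 2

Derivation:
Op 1: add_edge(G, D). Edges now: 1
Op 2: add_edge(B, C). Edges now: 2
Op 3: add_edge(D, E). Edges now: 3
Op 4: add_edge(A, F). Edges now: 4
Op 5: add_edge(G, B). Edges now: 5
Op 6: add_edge(A, H). Edges now: 6
Op 7: add_edge(E, H). Edges now: 7
Op 8: add_edge(G, E). Edges now: 8
Op 9: add_edge(G, F). Edges now: 9
Compute levels (Kahn BFS):
  sources (in-degree 0): A, G
  process A: level=0
    A->F: in-degree(F)=1, level(F)>=1
    A->H: in-degree(H)=1, level(H)>=1
  process G: level=0
    G->B: in-degree(B)=0, level(B)=1, enqueue
    G->D: in-degree(D)=0, level(D)=1, enqueue
    G->E: in-degree(E)=1, level(E)>=1
    G->F: in-degree(F)=0, level(F)=1, enqueue
  process B: level=1
    B->C: in-degree(C)=0, level(C)=2, enqueue
  process D: level=1
    D->E: in-degree(E)=0, level(E)=2, enqueue
  process F: level=1
  process C: level=2
  process E: level=2
    E->H: in-degree(H)=0, level(H)=3, enqueue
  process H: level=3
All levels: A:0, B:1, C:2, D:1, E:2, F:1, G:0, H:3
level(E) = 2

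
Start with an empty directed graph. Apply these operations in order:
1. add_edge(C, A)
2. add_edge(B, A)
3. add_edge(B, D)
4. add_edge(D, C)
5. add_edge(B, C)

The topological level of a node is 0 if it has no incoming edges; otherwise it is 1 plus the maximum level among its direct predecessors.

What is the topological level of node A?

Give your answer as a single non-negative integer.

Op 1: add_edge(C, A). Edges now: 1
Op 2: add_edge(B, A). Edges now: 2
Op 3: add_edge(B, D). Edges now: 3
Op 4: add_edge(D, C). Edges now: 4
Op 5: add_edge(B, C). Edges now: 5
Compute levels (Kahn BFS):
  sources (in-degree 0): B
  process B: level=0
    B->A: in-degree(A)=1, level(A)>=1
    B->C: in-degree(C)=1, level(C)>=1
    B->D: in-degree(D)=0, level(D)=1, enqueue
  process D: level=1
    D->C: in-degree(C)=0, level(C)=2, enqueue
  process C: level=2
    C->A: in-degree(A)=0, level(A)=3, enqueue
  process A: level=3
All levels: A:3, B:0, C:2, D:1
level(A) = 3

Answer: 3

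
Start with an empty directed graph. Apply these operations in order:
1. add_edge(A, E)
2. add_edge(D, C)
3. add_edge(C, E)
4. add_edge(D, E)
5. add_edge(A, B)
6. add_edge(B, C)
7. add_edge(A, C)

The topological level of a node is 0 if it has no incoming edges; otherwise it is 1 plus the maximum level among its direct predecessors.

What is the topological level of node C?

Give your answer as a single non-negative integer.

Op 1: add_edge(A, E). Edges now: 1
Op 2: add_edge(D, C). Edges now: 2
Op 3: add_edge(C, E). Edges now: 3
Op 4: add_edge(D, E). Edges now: 4
Op 5: add_edge(A, B). Edges now: 5
Op 6: add_edge(B, C). Edges now: 6
Op 7: add_edge(A, C). Edges now: 7
Compute levels (Kahn BFS):
  sources (in-degree 0): A, D
  process A: level=0
    A->B: in-degree(B)=0, level(B)=1, enqueue
    A->C: in-degree(C)=2, level(C)>=1
    A->E: in-degree(E)=2, level(E)>=1
  process D: level=0
    D->C: in-degree(C)=1, level(C)>=1
    D->E: in-degree(E)=1, level(E)>=1
  process B: level=1
    B->C: in-degree(C)=0, level(C)=2, enqueue
  process C: level=2
    C->E: in-degree(E)=0, level(E)=3, enqueue
  process E: level=3
All levels: A:0, B:1, C:2, D:0, E:3
level(C) = 2

Answer: 2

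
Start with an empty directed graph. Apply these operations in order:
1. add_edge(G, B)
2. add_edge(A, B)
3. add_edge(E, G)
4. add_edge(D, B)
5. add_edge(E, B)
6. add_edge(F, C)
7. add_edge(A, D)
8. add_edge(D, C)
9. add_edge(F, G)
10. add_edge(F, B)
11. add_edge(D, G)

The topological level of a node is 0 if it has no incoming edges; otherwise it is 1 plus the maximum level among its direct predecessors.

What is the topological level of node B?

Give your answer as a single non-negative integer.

Answer: 3

Derivation:
Op 1: add_edge(G, B). Edges now: 1
Op 2: add_edge(A, B). Edges now: 2
Op 3: add_edge(E, G). Edges now: 3
Op 4: add_edge(D, B). Edges now: 4
Op 5: add_edge(E, B). Edges now: 5
Op 6: add_edge(F, C). Edges now: 6
Op 7: add_edge(A, D). Edges now: 7
Op 8: add_edge(D, C). Edges now: 8
Op 9: add_edge(F, G). Edges now: 9
Op 10: add_edge(F, B). Edges now: 10
Op 11: add_edge(D, G). Edges now: 11
Compute levels (Kahn BFS):
  sources (in-degree 0): A, E, F
  process A: level=0
    A->B: in-degree(B)=4, level(B)>=1
    A->D: in-degree(D)=0, level(D)=1, enqueue
  process E: level=0
    E->B: in-degree(B)=3, level(B)>=1
    E->G: in-degree(G)=2, level(G)>=1
  process F: level=0
    F->B: in-degree(B)=2, level(B)>=1
    F->C: in-degree(C)=1, level(C)>=1
    F->G: in-degree(G)=1, level(G)>=1
  process D: level=1
    D->B: in-degree(B)=1, level(B)>=2
    D->C: in-degree(C)=0, level(C)=2, enqueue
    D->G: in-degree(G)=0, level(G)=2, enqueue
  process C: level=2
  process G: level=2
    G->B: in-degree(B)=0, level(B)=3, enqueue
  process B: level=3
All levels: A:0, B:3, C:2, D:1, E:0, F:0, G:2
level(B) = 3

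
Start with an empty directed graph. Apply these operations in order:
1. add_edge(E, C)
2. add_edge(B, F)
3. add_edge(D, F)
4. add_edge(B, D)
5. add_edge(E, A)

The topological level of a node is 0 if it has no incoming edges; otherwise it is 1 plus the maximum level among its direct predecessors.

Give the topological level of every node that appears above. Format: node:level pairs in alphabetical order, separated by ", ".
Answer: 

Op 1: add_edge(E, C). Edges now: 1
Op 2: add_edge(B, F). Edges now: 2
Op 3: add_edge(D, F). Edges now: 3
Op 4: add_edge(B, D). Edges now: 4
Op 5: add_edge(E, A). Edges now: 5
Compute levels (Kahn BFS):
  sources (in-degree 0): B, E
  process B: level=0
    B->D: in-degree(D)=0, level(D)=1, enqueue
    B->F: in-degree(F)=1, level(F)>=1
  process E: level=0
    E->A: in-degree(A)=0, level(A)=1, enqueue
    E->C: in-degree(C)=0, level(C)=1, enqueue
  process D: level=1
    D->F: in-degree(F)=0, level(F)=2, enqueue
  process A: level=1
  process C: level=1
  process F: level=2
All levels: A:1, B:0, C:1, D:1, E:0, F:2

Answer: A:1, B:0, C:1, D:1, E:0, F:2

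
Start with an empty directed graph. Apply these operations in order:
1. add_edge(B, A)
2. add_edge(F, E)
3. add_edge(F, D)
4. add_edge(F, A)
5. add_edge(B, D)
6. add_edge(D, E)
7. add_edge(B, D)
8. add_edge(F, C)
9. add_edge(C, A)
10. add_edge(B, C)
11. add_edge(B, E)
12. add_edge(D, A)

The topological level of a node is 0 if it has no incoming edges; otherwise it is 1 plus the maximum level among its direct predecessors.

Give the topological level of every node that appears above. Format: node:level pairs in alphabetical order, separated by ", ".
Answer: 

Answer: A:2, B:0, C:1, D:1, E:2, F:0

Derivation:
Op 1: add_edge(B, A). Edges now: 1
Op 2: add_edge(F, E). Edges now: 2
Op 3: add_edge(F, D). Edges now: 3
Op 4: add_edge(F, A). Edges now: 4
Op 5: add_edge(B, D). Edges now: 5
Op 6: add_edge(D, E). Edges now: 6
Op 7: add_edge(B, D) (duplicate, no change). Edges now: 6
Op 8: add_edge(F, C). Edges now: 7
Op 9: add_edge(C, A). Edges now: 8
Op 10: add_edge(B, C). Edges now: 9
Op 11: add_edge(B, E). Edges now: 10
Op 12: add_edge(D, A). Edges now: 11
Compute levels (Kahn BFS):
  sources (in-degree 0): B, F
  process B: level=0
    B->A: in-degree(A)=3, level(A)>=1
    B->C: in-degree(C)=1, level(C)>=1
    B->D: in-degree(D)=1, level(D)>=1
    B->E: in-degree(E)=2, level(E)>=1
  process F: level=0
    F->A: in-degree(A)=2, level(A)>=1
    F->C: in-degree(C)=0, level(C)=1, enqueue
    F->D: in-degree(D)=0, level(D)=1, enqueue
    F->E: in-degree(E)=1, level(E)>=1
  process C: level=1
    C->A: in-degree(A)=1, level(A)>=2
  process D: level=1
    D->A: in-degree(A)=0, level(A)=2, enqueue
    D->E: in-degree(E)=0, level(E)=2, enqueue
  process A: level=2
  process E: level=2
All levels: A:2, B:0, C:1, D:1, E:2, F:0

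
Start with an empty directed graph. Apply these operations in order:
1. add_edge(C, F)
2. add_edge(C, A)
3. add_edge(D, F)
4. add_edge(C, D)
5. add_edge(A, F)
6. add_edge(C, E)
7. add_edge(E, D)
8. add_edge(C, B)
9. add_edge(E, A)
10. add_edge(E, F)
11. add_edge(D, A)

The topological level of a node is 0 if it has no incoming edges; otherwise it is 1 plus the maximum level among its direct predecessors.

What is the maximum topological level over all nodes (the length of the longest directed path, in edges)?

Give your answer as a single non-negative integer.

Answer: 4

Derivation:
Op 1: add_edge(C, F). Edges now: 1
Op 2: add_edge(C, A). Edges now: 2
Op 3: add_edge(D, F). Edges now: 3
Op 4: add_edge(C, D). Edges now: 4
Op 5: add_edge(A, F). Edges now: 5
Op 6: add_edge(C, E). Edges now: 6
Op 7: add_edge(E, D). Edges now: 7
Op 8: add_edge(C, B). Edges now: 8
Op 9: add_edge(E, A). Edges now: 9
Op 10: add_edge(E, F). Edges now: 10
Op 11: add_edge(D, A). Edges now: 11
Compute levels (Kahn BFS):
  sources (in-degree 0): C
  process C: level=0
    C->A: in-degree(A)=2, level(A)>=1
    C->B: in-degree(B)=0, level(B)=1, enqueue
    C->D: in-degree(D)=1, level(D)>=1
    C->E: in-degree(E)=0, level(E)=1, enqueue
    C->F: in-degree(F)=3, level(F)>=1
  process B: level=1
  process E: level=1
    E->A: in-degree(A)=1, level(A)>=2
    E->D: in-degree(D)=0, level(D)=2, enqueue
    E->F: in-degree(F)=2, level(F)>=2
  process D: level=2
    D->A: in-degree(A)=0, level(A)=3, enqueue
    D->F: in-degree(F)=1, level(F)>=3
  process A: level=3
    A->F: in-degree(F)=0, level(F)=4, enqueue
  process F: level=4
All levels: A:3, B:1, C:0, D:2, E:1, F:4
max level = 4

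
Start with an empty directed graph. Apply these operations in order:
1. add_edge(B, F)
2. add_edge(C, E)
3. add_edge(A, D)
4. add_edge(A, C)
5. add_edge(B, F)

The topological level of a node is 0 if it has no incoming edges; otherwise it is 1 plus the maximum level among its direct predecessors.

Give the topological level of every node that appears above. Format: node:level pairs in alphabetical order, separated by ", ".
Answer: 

Answer: A:0, B:0, C:1, D:1, E:2, F:1

Derivation:
Op 1: add_edge(B, F). Edges now: 1
Op 2: add_edge(C, E). Edges now: 2
Op 3: add_edge(A, D). Edges now: 3
Op 4: add_edge(A, C). Edges now: 4
Op 5: add_edge(B, F) (duplicate, no change). Edges now: 4
Compute levels (Kahn BFS):
  sources (in-degree 0): A, B
  process A: level=0
    A->C: in-degree(C)=0, level(C)=1, enqueue
    A->D: in-degree(D)=0, level(D)=1, enqueue
  process B: level=0
    B->F: in-degree(F)=0, level(F)=1, enqueue
  process C: level=1
    C->E: in-degree(E)=0, level(E)=2, enqueue
  process D: level=1
  process F: level=1
  process E: level=2
All levels: A:0, B:0, C:1, D:1, E:2, F:1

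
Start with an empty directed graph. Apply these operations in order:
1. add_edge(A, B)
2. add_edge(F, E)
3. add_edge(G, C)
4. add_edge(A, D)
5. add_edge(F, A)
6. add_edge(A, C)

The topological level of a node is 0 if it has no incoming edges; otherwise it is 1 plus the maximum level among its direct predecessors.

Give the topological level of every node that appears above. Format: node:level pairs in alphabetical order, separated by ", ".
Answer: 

Answer: A:1, B:2, C:2, D:2, E:1, F:0, G:0

Derivation:
Op 1: add_edge(A, B). Edges now: 1
Op 2: add_edge(F, E). Edges now: 2
Op 3: add_edge(G, C). Edges now: 3
Op 4: add_edge(A, D). Edges now: 4
Op 5: add_edge(F, A). Edges now: 5
Op 6: add_edge(A, C). Edges now: 6
Compute levels (Kahn BFS):
  sources (in-degree 0): F, G
  process F: level=0
    F->A: in-degree(A)=0, level(A)=1, enqueue
    F->E: in-degree(E)=0, level(E)=1, enqueue
  process G: level=0
    G->C: in-degree(C)=1, level(C)>=1
  process A: level=1
    A->B: in-degree(B)=0, level(B)=2, enqueue
    A->C: in-degree(C)=0, level(C)=2, enqueue
    A->D: in-degree(D)=0, level(D)=2, enqueue
  process E: level=1
  process B: level=2
  process C: level=2
  process D: level=2
All levels: A:1, B:2, C:2, D:2, E:1, F:0, G:0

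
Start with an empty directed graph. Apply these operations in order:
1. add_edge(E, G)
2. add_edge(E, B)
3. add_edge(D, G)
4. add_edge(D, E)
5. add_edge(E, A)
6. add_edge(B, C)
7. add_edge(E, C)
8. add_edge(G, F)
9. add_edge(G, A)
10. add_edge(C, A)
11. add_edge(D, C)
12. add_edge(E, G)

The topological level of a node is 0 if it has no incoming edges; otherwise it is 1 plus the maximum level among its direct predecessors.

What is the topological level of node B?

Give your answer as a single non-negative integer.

Answer: 2

Derivation:
Op 1: add_edge(E, G). Edges now: 1
Op 2: add_edge(E, B). Edges now: 2
Op 3: add_edge(D, G). Edges now: 3
Op 4: add_edge(D, E). Edges now: 4
Op 5: add_edge(E, A). Edges now: 5
Op 6: add_edge(B, C). Edges now: 6
Op 7: add_edge(E, C). Edges now: 7
Op 8: add_edge(G, F). Edges now: 8
Op 9: add_edge(G, A). Edges now: 9
Op 10: add_edge(C, A). Edges now: 10
Op 11: add_edge(D, C). Edges now: 11
Op 12: add_edge(E, G) (duplicate, no change). Edges now: 11
Compute levels (Kahn BFS):
  sources (in-degree 0): D
  process D: level=0
    D->C: in-degree(C)=2, level(C)>=1
    D->E: in-degree(E)=0, level(E)=1, enqueue
    D->G: in-degree(G)=1, level(G)>=1
  process E: level=1
    E->A: in-degree(A)=2, level(A)>=2
    E->B: in-degree(B)=0, level(B)=2, enqueue
    E->C: in-degree(C)=1, level(C)>=2
    E->G: in-degree(G)=0, level(G)=2, enqueue
  process B: level=2
    B->C: in-degree(C)=0, level(C)=3, enqueue
  process G: level=2
    G->A: in-degree(A)=1, level(A)>=3
    G->F: in-degree(F)=0, level(F)=3, enqueue
  process C: level=3
    C->A: in-degree(A)=0, level(A)=4, enqueue
  process F: level=3
  process A: level=4
All levels: A:4, B:2, C:3, D:0, E:1, F:3, G:2
level(B) = 2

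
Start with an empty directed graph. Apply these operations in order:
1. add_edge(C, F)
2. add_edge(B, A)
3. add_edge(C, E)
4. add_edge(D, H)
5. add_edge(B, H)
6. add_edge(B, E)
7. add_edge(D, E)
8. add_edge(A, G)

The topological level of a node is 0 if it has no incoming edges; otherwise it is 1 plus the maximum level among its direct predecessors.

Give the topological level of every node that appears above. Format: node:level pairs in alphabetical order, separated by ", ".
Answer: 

Answer: A:1, B:0, C:0, D:0, E:1, F:1, G:2, H:1

Derivation:
Op 1: add_edge(C, F). Edges now: 1
Op 2: add_edge(B, A). Edges now: 2
Op 3: add_edge(C, E). Edges now: 3
Op 4: add_edge(D, H). Edges now: 4
Op 5: add_edge(B, H). Edges now: 5
Op 6: add_edge(B, E). Edges now: 6
Op 7: add_edge(D, E). Edges now: 7
Op 8: add_edge(A, G). Edges now: 8
Compute levels (Kahn BFS):
  sources (in-degree 0): B, C, D
  process B: level=0
    B->A: in-degree(A)=0, level(A)=1, enqueue
    B->E: in-degree(E)=2, level(E)>=1
    B->H: in-degree(H)=1, level(H)>=1
  process C: level=0
    C->E: in-degree(E)=1, level(E)>=1
    C->F: in-degree(F)=0, level(F)=1, enqueue
  process D: level=0
    D->E: in-degree(E)=0, level(E)=1, enqueue
    D->H: in-degree(H)=0, level(H)=1, enqueue
  process A: level=1
    A->G: in-degree(G)=0, level(G)=2, enqueue
  process F: level=1
  process E: level=1
  process H: level=1
  process G: level=2
All levels: A:1, B:0, C:0, D:0, E:1, F:1, G:2, H:1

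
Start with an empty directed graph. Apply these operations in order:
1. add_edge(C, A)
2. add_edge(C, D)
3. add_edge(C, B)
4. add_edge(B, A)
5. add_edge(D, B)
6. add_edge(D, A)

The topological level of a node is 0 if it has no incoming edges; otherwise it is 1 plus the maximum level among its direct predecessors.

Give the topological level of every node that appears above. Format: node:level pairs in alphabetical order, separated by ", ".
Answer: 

Answer: A:3, B:2, C:0, D:1

Derivation:
Op 1: add_edge(C, A). Edges now: 1
Op 2: add_edge(C, D). Edges now: 2
Op 3: add_edge(C, B). Edges now: 3
Op 4: add_edge(B, A). Edges now: 4
Op 5: add_edge(D, B). Edges now: 5
Op 6: add_edge(D, A). Edges now: 6
Compute levels (Kahn BFS):
  sources (in-degree 0): C
  process C: level=0
    C->A: in-degree(A)=2, level(A)>=1
    C->B: in-degree(B)=1, level(B)>=1
    C->D: in-degree(D)=0, level(D)=1, enqueue
  process D: level=1
    D->A: in-degree(A)=1, level(A)>=2
    D->B: in-degree(B)=0, level(B)=2, enqueue
  process B: level=2
    B->A: in-degree(A)=0, level(A)=3, enqueue
  process A: level=3
All levels: A:3, B:2, C:0, D:1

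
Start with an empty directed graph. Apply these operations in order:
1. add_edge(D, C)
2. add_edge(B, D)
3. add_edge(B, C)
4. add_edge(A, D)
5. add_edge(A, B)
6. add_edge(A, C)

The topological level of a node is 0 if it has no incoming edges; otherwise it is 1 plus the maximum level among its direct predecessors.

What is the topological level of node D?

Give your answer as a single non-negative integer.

Op 1: add_edge(D, C). Edges now: 1
Op 2: add_edge(B, D). Edges now: 2
Op 3: add_edge(B, C). Edges now: 3
Op 4: add_edge(A, D). Edges now: 4
Op 5: add_edge(A, B). Edges now: 5
Op 6: add_edge(A, C). Edges now: 6
Compute levels (Kahn BFS):
  sources (in-degree 0): A
  process A: level=0
    A->B: in-degree(B)=0, level(B)=1, enqueue
    A->C: in-degree(C)=2, level(C)>=1
    A->D: in-degree(D)=1, level(D)>=1
  process B: level=1
    B->C: in-degree(C)=1, level(C)>=2
    B->D: in-degree(D)=0, level(D)=2, enqueue
  process D: level=2
    D->C: in-degree(C)=0, level(C)=3, enqueue
  process C: level=3
All levels: A:0, B:1, C:3, D:2
level(D) = 2

Answer: 2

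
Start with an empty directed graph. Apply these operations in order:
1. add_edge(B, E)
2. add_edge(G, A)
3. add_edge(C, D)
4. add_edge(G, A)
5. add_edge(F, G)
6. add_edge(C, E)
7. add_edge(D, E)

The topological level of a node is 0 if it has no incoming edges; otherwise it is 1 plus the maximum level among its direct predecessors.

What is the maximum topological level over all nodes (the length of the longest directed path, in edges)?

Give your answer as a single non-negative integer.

Answer: 2

Derivation:
Op 1: add_edge(B, E). Edges now: 1
Op 2: add_edge(G, A). Edges now: 2
Op 3: add_edge(C, D). Edges now: 3
Op 4: add_edge(G, A) (duplicate, no change). Edges now: 3
Op 5: add_edge(F, G). Edges now: 4
Op 6: add_edge(C, E). Edges now: 5
Op 7: add_edge(D, E). Edges now: 6
Compute levels (Kahn BFS):
  sources (in-degree 0): B, C, F
  process B: level=0
    B->E: in-degree(E)=2, level(E)>=1
  process C: level=0
    C->D: in-degree(D)=0, level(D)=1, enqueue
    C->E: in-degree(E)=1, level(E)>=1
  process F: level=0
    F->G: in-degree(G)=0, level(G)=1, enqueue
  process D: level=1
    D->E: in-degree(E)=0, level(E)=2, enqueue
  process G: level=1
    G->A: in-degree(A)=0, level(A)=2, enqueue
  process E: level=2
  process A: level=2
All levels: A:2, B:0, C:0, D:1, E:2, F:0, G:1
max level = 2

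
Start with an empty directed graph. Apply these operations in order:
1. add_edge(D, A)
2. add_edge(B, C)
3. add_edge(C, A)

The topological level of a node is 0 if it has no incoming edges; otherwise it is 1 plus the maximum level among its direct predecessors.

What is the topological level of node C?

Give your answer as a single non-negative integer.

Answer: 1

Derivation:
Op 1: add_edge(D, A). Edges now: 1
Op 2: add_edge(B, C). Edges now: 2
Op 3: add_edge(C, A). Edges now: 3
Compute levels (Kahn BFS):
  sources (in-degree 0): B, D
  process B: level=0
    B->C: in-degree(C)=0, level(C)=1, enqueue
  process D: level=0
    D->A: in-degree(A)=1, level(A)>=1
  process C: level=1
    C->A: in-degree(A)=0, level(A)=2, enqueue
  process A: level=2
All levels: A:2, B:0, C:1, D:0
level(C) = 1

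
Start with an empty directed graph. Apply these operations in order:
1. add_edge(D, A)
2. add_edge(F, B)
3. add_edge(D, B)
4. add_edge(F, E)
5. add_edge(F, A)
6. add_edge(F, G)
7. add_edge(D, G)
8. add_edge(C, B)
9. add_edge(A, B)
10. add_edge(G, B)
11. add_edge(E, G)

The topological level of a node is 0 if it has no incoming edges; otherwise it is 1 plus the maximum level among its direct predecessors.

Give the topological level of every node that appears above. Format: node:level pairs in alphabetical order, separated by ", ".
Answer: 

Answer: A:1, B:3, C:0, D:0, E:1, F:0, G:2

Derivation:
Op 1: add_edge(D, A). Edges now: 1
Op 2: add_edge(F, B). Edges now: 2
Op 3: add_edge(D, B). Edges now: 3
Op 4: add_edge(F, E). Edges now: 4
Op 5: add_edge(F, A). Edges now: 5
Op 6: add_edge(F, G). Edges now: 6
Op 7: add_edge(D, G). Edges now: 7
Op 8: add_edge(C, B). Edges now: 8
Op 9: add_edge(A, B). Edges now: 9
Op 10: add_edge(G, B). Edges now: 10
Op 11: add_edge(E, G). Edges now: 11
Compute levels (Kahn BFS):
  sources (in-degree 0): C, D, F
  process C: level=0
    C->B: in-degree(B)=4, level(B)>=1
  process D: level=0
    D->A: in-degree(A)=1, level(A)>=1
    D->B: in-degree(B)=3, level(B)>=1
    D->G: in-degree(G)=2, level(G)>=1
  process F: level=0
    F->A: in-degree(A)=0, level(A)=1, enqueue
    F->B: in-degree(B)=2, level(B)>=1
    F->E: in-degree(E)=0, level(E)=1, enqueue
    F->G: in-degree(G)=1, level(G)>=1
  process A: level=1
    A->B: in-degree(B)=1, level(B)>=2
  process E: level=1
    E->G: in-degree(G)=0, level(G)=2, enqueue
  process G: level=2
    G->B: in-degree(B)=0, level(B)=3, enqueue
  process B: level=3
All levels: A:1, B:3, C:0, D:0, E:1, F:0, G:2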